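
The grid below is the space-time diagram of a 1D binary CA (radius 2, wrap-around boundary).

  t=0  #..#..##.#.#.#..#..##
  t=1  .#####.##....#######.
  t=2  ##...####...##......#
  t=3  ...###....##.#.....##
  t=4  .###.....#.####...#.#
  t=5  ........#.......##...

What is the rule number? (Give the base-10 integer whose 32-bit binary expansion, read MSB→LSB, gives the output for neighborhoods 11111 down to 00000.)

777925532

  [31] ##### => .  t=1,i=3
  [30] ####. => .  t=1,i=4
  [29] ###.# => #  t=1,i=5
  [28] ###.. => .  t=0,i=0
  [27] ##.## => #  t=1,i=6
  [26] ##.#. => #  t=0,i=8
  [25] ##..# => #  t=0,i=1
  [24] ##... => .  t=1,i=9
  [23] #.### => .  t=4,i=1
  [22] #.##. => #  t=1,i=7
  [21] #.#.# => .  t=0,i=9
  [20] #.#.. => #  t=0,i=13
  [19] #..## => #  t=0,i=5
  [18] #..#. => #  t=0,i=2
  [17] #...# => #  t=2,i=3
  [16] #.... => .  t=1,i=10
  [15] .#### => .  t=1,i=2
  [14] .###. => .  t=0,i=20
  [13] .##.# => #  t=0,i=7
  [12] .##.. => #  t=1,i=8
  [11] .#.## => .  t=4,i=0
  [10] .#.#. => .  t=0,i=10
  [9] .#..# => #  t=0,i=4
  [8] .#... => #  t=3,i=14
  [7] ..### => #  t=0,i=19
  [6] ..##. => .  t=0,i=6
  [5] ..#.# => .  t=4,i=9
  [4] ..#.. => #  t=0,i=3
  [3] ...## => #  t=1,i=12
  [2] ...#. => #  t=4,i=8
  [1] ....# => .  t=1,i=11
  [0] ..... => .  t=2,i=16
  bits 00101110010111100011001110011100 = 777925532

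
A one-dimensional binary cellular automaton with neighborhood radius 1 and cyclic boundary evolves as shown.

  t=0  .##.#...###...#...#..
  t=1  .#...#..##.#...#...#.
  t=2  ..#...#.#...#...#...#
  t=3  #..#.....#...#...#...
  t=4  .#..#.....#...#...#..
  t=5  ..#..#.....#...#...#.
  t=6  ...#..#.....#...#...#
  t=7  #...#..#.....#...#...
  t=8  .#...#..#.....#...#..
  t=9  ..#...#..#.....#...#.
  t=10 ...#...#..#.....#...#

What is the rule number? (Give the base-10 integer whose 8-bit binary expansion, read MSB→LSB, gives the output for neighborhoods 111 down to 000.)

  ###|#  b7=1 t=0,i=9
  ##.|.  b6=0 t=0,i=2
  #.#|.  b5=0 t=0,i=3
  #..|#  b4=1 t=0,i=5
  .##|#  b3=1 t=0,i=1
  .#.|.  b2=0 t=0,i=4
  ..#|.  b1=0 t=0,i=0
  ...|.  b0=0 t=0,i=6
  bits 10011000 = 152

152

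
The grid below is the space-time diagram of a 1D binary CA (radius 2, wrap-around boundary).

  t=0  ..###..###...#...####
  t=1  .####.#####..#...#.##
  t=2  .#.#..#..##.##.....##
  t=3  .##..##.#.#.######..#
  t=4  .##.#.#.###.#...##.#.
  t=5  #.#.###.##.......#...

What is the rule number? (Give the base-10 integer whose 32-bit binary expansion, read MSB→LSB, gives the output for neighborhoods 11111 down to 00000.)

  #####|.  b31=0 t=1,i=8
  ####.|#  b30=1 t=0,i=19
  ###.#|.  b29=0 t=1,i=4
  ###..|#  b28=1 t=0,i=4
  ##.##|.  b27=0 t=1,i=0
  ##.#.|.  b26=0 t=2,i=0
  ##..#|.  b25=0 t=0,i=0
  ##...|#  b24=1 t=0,i=10
  #.###|#  b23=1 t=1,i=1
  #.##.|#  b22=1 t=1,i=19
  #.#.#|#  b21=1 t=2,i=1
  #.#..|.  b20=0 t=2,i=3
  #..##|#  b19=1 t=0,i=1
  #..#.|#  b18=1 t=1,i=12
  #...#|.  b17=0 t=0,i=11
  #....|#  b16=1 t=2,i=15
  .####|.  b15=0 t=0,i=18
  .###.|#  b14=1 t=0,i=3
  .##.#|#  b13=1 t=1,i=20
  .##..|#  b12=1 t=2,i=13
  .#.##|.  b11=0 t=1,i=18
  .#.#.|#  b10=1 t=2,i=2
  .#..#|.  b9=0 t=2,i=4
  .#...|.  b8=0 t=0,i=14
  ..###|#  b7=1 t=0,i=2
  ..##.|.  b6=0 t=2,i=9
  ..#.#|.  b5=0 t=1,i=17
  ..#..|#  b4=1 t=0,i=13
  ...##|.  b3=0 t=0,i=16
  ...#.|.  b2=0 t=0,i=12
  ....#|#  b1=1 t=2,i=17
  .....|#  b0=1 t=2,i=16
  bits 01010001111011010111010010010011 = 1374516371

1374516371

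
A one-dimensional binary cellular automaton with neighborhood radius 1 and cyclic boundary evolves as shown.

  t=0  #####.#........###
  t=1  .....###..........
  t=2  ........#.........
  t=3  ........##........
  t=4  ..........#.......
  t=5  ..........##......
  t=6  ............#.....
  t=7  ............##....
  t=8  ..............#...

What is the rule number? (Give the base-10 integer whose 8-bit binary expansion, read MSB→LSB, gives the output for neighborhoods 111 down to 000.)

52

  ### -> .   bit 7 = 0  t=0,i=0
  ##. -> .   bit 6 = 0  t=0,i=4
  #.# -> #   bit 5 = 1  t=0,i=5
  #.. -> #   bit 4 = 1  t=0,i=7
  .## -> .   bit 3 = 0  t=0,i=15
  .#. -> #   bit 2 = 1  t=0,i=6
  ..# -> .   bit 1 = 0  t=0,i=14
  ... -> .   bit 0 = 0  t=0,i=8
  bits 00110100 = 52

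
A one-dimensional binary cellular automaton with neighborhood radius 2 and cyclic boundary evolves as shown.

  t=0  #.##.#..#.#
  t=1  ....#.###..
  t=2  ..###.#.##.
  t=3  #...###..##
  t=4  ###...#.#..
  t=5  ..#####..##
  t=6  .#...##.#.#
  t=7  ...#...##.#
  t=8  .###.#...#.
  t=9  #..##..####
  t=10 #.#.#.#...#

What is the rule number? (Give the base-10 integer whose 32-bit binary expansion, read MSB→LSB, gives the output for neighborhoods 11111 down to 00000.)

1974342198

  nb #####: next=.  (t=5,i=4, bit31=0)
  nb ####.: next=#  (t=5,i=5, bit30=1)
  nb ###.#: next=#  (t=2,i=4, bit29=1)
  nb ###..: next=#  (t=1,i=8, bit28=1)
  nb ##.##: next=.  (t=0,i=1, bit27=0)
  nb ##.#.: next=#  (t=0,i=4, bit26=1)
  nb ##..#: next=.  (t=3,i=7, bit25=0)
  nb ##...: next=#  (t=1,i=9, bit24=1)
  nb #.###: next=#  (t=1,i=6, bit23=1)
  nb #.##.: next=.  (t=0,i=2, bit22=0)
  nb #.#.#: next=#  (t=2,i=6, bit21=1)
  nb #.#..: next=.  (t=0,i=5, bit20=0)
  nb #..##: next=#  (t=3,i=8, bit19=1)
  nb #..#.: next=#  (t=0,i=7, bit18=1)
  nb #...#: next=#  (t=2,i=0, bit17=1)
  nb #....: next=.  (t=1,i=10, bit16=0)
  nb .####: next=.  (t=5,i=3, bit15=0)
  nb .###.: next=.  (t=1,i=7, bit14=0)
  nb .##.#: next=.  (t=0,i=0, bit13=0)
  nb .##..: next=#  (t=2,i=9, bit12=1)
  nb .#.##: next=.  (t=0,i=9, bit11=0)
  nb .#.#.: next=.  (t=4,i=7, bit10=0)
  nb .#..#: next=#  (t=0,i=6, bit9=1)
  nb .#...: next=.  (t=6,i=2, bit8=0)
  nb ..###: next=.  (t=2,i=2, bit7=0)
  nb ..##.: next=.  (t=5,i=9, bit6=0)
  nb ..#.#: next=#  (t=0,i=8, bit5=1)
  nb ..#..: next=#  (t=7,i=3, bit4=1)
  nb ...##: next=.  (t=2,i=1, bit3=0)
  nb ...#.: next=#  (t=1,i=3, bit2=1)
  nb ....#: next=#  (t=1,i=2, bit1=1)
  nb .....: next=.  (t=1,i=0, bit0=0)
  bits 01110101101011100001001000110110 = 1974342198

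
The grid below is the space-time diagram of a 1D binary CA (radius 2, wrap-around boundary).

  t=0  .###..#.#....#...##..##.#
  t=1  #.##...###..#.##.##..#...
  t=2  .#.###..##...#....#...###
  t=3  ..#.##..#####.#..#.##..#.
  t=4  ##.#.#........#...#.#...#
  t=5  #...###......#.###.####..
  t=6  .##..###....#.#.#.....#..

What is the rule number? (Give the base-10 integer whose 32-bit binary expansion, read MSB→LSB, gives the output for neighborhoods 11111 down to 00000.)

  nb #####: next=.  (t=3,i=10, bit31=0)
  nb ####.: next=.  (t=3,i=11, bit30=0)
  nb ###.#: next=.  (t=2,i=24, bit29=0)
  nb ###..: next=#  (t=0,i=3, bit28=1)
  nb ##.##: next=.  (t=1,i=16, bit27=0)
  nb ##.#.: next=.  (t=0,i=23, bit26=0)
  nb ##..#: next=.  (t=0,i=4, bit25=0)
  nb ##...: next=#  (t=1,i=4, bit24=1)
  nb #.###: next=.  (t=0,i=1, bit23=0)
  nb #.##.: next=.  (t=1,i=2, bit22=0)
  nb #.#.#: next=.  (t=0,i=24, bit21=0)
  nb #.#..: next=#  (t=0,i=8, bit20=1)
  nb #..##: next=.  (t=0,i=20, bit19=0)
  nb #..#.: next=.  (t=0,i=5, bit18=0)
  nb #...#: next=#  (t=0,i=15, bit17=1)
  nb #....: next=.  (t=0,i=10, bit16=0)
  nb .####: next=.  (t=3,i=9, bit15=0)
  nb .###.: next=#  (t=0,i=2, bit14=1)
  nb .##.#: next=.  (t=0,i=22, bit13=0)
  nb .##..: next=#  (t=0,i=18, bit12=1)
  nb .#.##: next=#  (t=0,i=0, bit11=1)
  nb .#.#.: next=#  (t=0,i=7, bit10=1)
  nb .#..#: next=.  (t=3,i=15, bit9=0)
  nb .#...: next=#  (t=0,i=9, bit8=1)
  nb ..###: next=.  (t=1,i=7, bit7=0)
  nb ..##.: next=#  (t=0,i=17, bit6=1)
  nb ..#.#: next=.  (t=0,i=6, bit5=0)
  nb ..#..: next=.  (t=0,i=13, bit4=0)
  nb ...##: next=.  (t=0,i=16, bit3=0)
  nb ...#.: next=#  (t=0,i=12, bit2=1)
  nb ....#: next=.  (t=0,i=11, bit1=0)
  nb .....: next=.  (t=4,i=8, bit0=0)
  bits 00010001000100100101110101000100 = 286416196

286416196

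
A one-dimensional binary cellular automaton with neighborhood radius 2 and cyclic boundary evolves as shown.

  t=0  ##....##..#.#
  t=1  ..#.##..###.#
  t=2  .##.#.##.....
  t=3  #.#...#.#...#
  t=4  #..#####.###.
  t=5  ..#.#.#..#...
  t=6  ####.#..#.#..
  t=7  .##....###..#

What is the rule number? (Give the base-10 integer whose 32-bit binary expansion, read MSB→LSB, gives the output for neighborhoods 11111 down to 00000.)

  ##### -> .   bit 31 = 0  t=4,i=5
  ####. -> #   bit 30 = 1  t=4,i=6
  ###.# -> .   bit 29 = 0  t=1,i=10
  ###.. -> .   bit 28 = 0  t=0,i=1
  ##.## -> .   bit 27 = 0  t=4,i=8
  ##.#. -> .   bit 26 = 0  t=1,i=11
  ##..# -> #   bit 25 = 1  t=0,i=8
  ##... -> #   bit 24 = 1  t=0,i=2
  #.### -> #   bit 23 = 1  t=0,i=12
  #.##. -> #   bit 22 = 1  t=1,i=4
  #.#.# -> .   bit 21 = 0  t=2,i=4
  #.#.. -> .   bit 20 = 0  t=1,i=12
  #..## -> #   bit 19 = 1  t=1,i=7
  #..#. -> #   bit 18 = 1  t=0,i=9
  #...# -> #   bit 17 = 1  t=3,i=4
  #.... -> .   bit 16 = 0  t=0,i=3
  .#### -> #   bit 15 = 1  t=4,i=4
  .###. -> .   bit 14 = 0  t=0,i=0
  .##.# -> #   bit 13 = 1  t=2,i=2
  .##.. -> .   bit 12 = 0  t=0,i=7
  .#.## -> .   bit 11 = 0  t=0,i=11
  .#.#. -> #   bit 10 = 1  t=3,i=7
  .#..# -> .   bit 9 = 0  t=1,i=0
  .#... -> #   bit 8 = 1  t=3,i=3
  ..### -> .   bit 7 = 0  t=1,i=8
  ..##. -> .   bit 6 = 0  t=0,i=6
  ..#.# -> #   bit 5 = 1  t=0,i=10
  ..#.. -> .   bit 4 = 0  t=5,i=9
  ...## -> #   bit 3 = 1  t=0,i=5
  ...#. -> #   bit 2 = 1  t=3,i=5
  ....# -> #   bit 1 = 1  t=0,i=4
  ..... -> .   bit 0 = 0  t=2,i=10
  bits 01000011110011101010010100101110 = 1137616174

1137616174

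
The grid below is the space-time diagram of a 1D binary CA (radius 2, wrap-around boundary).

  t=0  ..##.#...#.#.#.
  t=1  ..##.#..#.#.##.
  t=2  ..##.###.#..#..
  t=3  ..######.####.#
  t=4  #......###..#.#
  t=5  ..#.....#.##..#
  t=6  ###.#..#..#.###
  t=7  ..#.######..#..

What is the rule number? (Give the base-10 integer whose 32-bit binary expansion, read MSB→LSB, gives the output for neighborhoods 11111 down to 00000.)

  #####|.  b31=0 t=3,i=4
  ####.|.  b30=0 t=3,i=6
  ###.#|#  b29=1 t=2,i=7
  ###..|.  b28=0 t=4,i=9
  ##.##|#  b27=1 t=2,i=4
  ##.#.|.  b26=0 t=0,i=4
  ##..#|#  b25=1 t=4,i=10
  ##...|.  b24=0 t=1,i=14
  #.###|#  b23=1 t=2,i=5
  #.##.|#  b22=1 t=1,i=12
  #.#.#|.  b21=0 t=0,i=11
  #.#..|#  b20=1 t=0,i=5
  #..##|.  b19=0 t=3,i=1
  #..#.|#  b18=1 t=1,i=7
  #...#|.  b17=0 t=0,i=0
  #....|#  b16=1 t=2,i=14
  .####|.  b15=0 t=3,i=3
  .###.|#  b14=1 t=2,i=6
  .##.#|#  b13=1 t=0,i=3
  .##..|.  b12=0 t=1,i=13
  .#.##|.  b11=0 t=1,i=11
  .#.#.|#  b10=1 t=0,i=10
  .#..#|#  b9=1 t=1,i=6
  .#...|.  b8=0 t=0,i=6
  ..###|.  b7=0 t=3,i=2
  ..##.|#  b6=1 t=0,i=2
  ..#.#|.  b5=0 t=0,i=9
  ..#..|#  b4=1 t=2,i=12
  ...##|.  b3=0 t=0,i=1
  ...#.|#  b2=1 t=0,i=8
  ....#|.  b1=0 t=2,i=0
  .....|.  b0=0 t=4,i=3
  bits 00101010110101010110011001010100 = 718628436

718628436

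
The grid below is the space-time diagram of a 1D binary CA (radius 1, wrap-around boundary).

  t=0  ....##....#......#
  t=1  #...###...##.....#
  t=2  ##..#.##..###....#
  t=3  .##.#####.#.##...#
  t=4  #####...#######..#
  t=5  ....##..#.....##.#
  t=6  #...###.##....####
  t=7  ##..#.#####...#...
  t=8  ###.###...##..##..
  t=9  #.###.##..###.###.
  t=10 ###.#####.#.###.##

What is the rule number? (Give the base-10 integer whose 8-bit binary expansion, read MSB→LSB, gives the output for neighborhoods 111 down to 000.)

  [7] ### => .  t=1,i=5
  [6] ##. => #  t=0,i=5
  [5] #.# => #  t=2,i=5
  [4] #.. => #  t=0,i=0
  [3] .## => #  t=0,i=4
  [2] .#. => #  t=0,i=10
  [1] ..# => .  t=0,i=3
  [0] ... => .  t=0,i=1
  bits 01111100 = 124

124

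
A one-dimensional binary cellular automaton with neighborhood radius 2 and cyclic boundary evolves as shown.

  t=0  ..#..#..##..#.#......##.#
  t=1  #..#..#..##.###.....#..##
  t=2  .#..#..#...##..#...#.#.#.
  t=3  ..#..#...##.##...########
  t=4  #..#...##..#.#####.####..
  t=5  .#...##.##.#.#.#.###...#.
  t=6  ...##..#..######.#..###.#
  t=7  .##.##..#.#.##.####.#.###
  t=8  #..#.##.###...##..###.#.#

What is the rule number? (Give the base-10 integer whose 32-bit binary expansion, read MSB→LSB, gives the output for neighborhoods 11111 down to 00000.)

2947684012

  #####|#  b31=1 t=3,i=19
  ####.|.  b30=0 t=3,i=23
  ###.#|#  b29=1 t=4,i=17
  ###..|.  b28=0 t=1,i=0
  ##.##|#  b27=1 t=1,i=11
  ##.#.|#  b26=1 t=0,i=23
  ##..#|#  b25=1 t=0,i=10
  ##...|#  b24=1 t=1,i=15
  #.###|#  b23=1 t=1,i=12
  #.##.|.  b22=0 t=3,i=12
  #.#.#|#  b21=1 t=2,i=21
  #.#..|#  b20=1 t=0,i=14
  #..##|.  b19=0 t=0,i=7
  #..#.|.  b18=0 t=0,i=1
  #...#|#  b17=1 t=2,i=9
  #....|.  b16=0 t=0,i=16
  .####|.  b15=0 t=3,i=18
  .###.|.  b14=0 t=1,i=13
  .##.#|.  b13=0 t=0,i=22
  .##..|#  b12=1 t=0,i=9
  .#.##|.  b11=0 t=4,i=12
  .#.#.|#  b10=1 t=0,i=13
  .#..#|#  b9=1 t=0,i=0
  .#...|.  b8=0 t=0,i=15
  ..###|#  b7=1 t=1,i=23
  ..##.|.  b6=0 t=0,i=8
  ..#.#|#  b5=1 t=0,i=12
  ..#..|.  b4=0 t=0,i=2
  ...##|#  b3=1 t=0,i=20
  ...#.|#  b2=1 t=1,i=19
  ....#|.  b1=0 t=0,i=19
  .....|.  b0=0 t=0,i=17
  bits 10101111101100100001011010101100 = 2947684012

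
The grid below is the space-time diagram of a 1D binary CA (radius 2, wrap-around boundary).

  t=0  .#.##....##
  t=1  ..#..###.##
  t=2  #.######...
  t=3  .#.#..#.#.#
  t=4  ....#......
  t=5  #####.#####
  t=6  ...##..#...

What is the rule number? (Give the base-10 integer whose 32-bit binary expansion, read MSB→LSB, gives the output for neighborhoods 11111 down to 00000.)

  nb #####: next=.  (t=2,i=4, bit31=0)
  nb ####.: next=#  (t=2,i=6, bit30=1)
  nb ###.#: next=#  (t=1,i=7, bit29=1)
  nb ###..: next=.  (t=2,i=7, bit28=0)
  nb ##.##: next=.  (t=1,i=8, bit27=0)
  nb ##.#.: next=.  (t=0,i=0, bit26=0)
  nb ##..#: next=#  (t=1,i=0, bit25=1)
  nb ##...: next=#  (t=0,i=5, bit24=1)
  nb #.###: next=.  (t=2,i=2, bit23=0)
  nb #.##.: next=.  (t=0,i=3, bit22=0)
  nb #.#.#: next=.  (t=0,i=1, bit21=0)
  nb #.#..: next=.  (t=3,i=3, bit20=0)
  nb #..##: next=#  (t=1,i=4, bit19=1)
  nb #..#.: next=.  (t=1,i=1, bit18=0)
  nb #...#: next=.  (t=2,i=9, bit17=0)
  nb #....: next=#  (t=0,i=6, bit16=1)
  nb .####: next=#  (t=2,i=3, bit15=1)
  nb .###.: next=#  (t=1,i=6, bit14=1)
  nb .##.#: next=#  (t=0,i=10, bit13=1)
  nb .##..: next=.  (t=0,i=4, bit12=0)
  nb .#.##: next=#  (t=0,i=2, bit11=1)
  nb .#.#.: next=.  (t=3,i=0, bit10=0)
  nb .#..#: next=#  (t=1,i=3, bit9=1)
  nb .#...: next=.  (t=4,i=5, bit8=0)
  nb ..###: next=#  (t=1,i=5, bit7=1)
  nb ..##.: next=#  (t=0,i=9, bit6=1)
  nb ..#.#: next=.  (t=2,i=0, bit5=0)
  nb ..#..: next=#  (t=1,i=2, bit4=1)
  nb ...##: next=.  (t=0,i=8, bit3=0)
  nb ...#.: next=#  (t=2,i=10, bit2=1)
  nb ....#: next=#  (t=0,i=7, bit1=1)
  nb .....: next=#  (t=4,i=0, bit0=1)
  bits 01100011000010011110101011010111 = 1661594327

1661594327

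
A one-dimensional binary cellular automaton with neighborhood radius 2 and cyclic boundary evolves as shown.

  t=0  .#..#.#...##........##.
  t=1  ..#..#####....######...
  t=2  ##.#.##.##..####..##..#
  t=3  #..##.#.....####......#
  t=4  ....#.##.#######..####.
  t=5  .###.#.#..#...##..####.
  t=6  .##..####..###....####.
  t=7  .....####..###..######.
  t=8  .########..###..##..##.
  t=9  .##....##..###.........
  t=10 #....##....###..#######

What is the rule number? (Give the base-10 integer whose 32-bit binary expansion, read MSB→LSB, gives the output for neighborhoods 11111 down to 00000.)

  ##### -> .   bit 31 = 0  t=1,i=7
  ####. -> #   bit 30 = 1  t=1,i=8
  ###.# -> .   bit 29 = 0  t=2,i=1
  ###.. -> #   bit 28 = 1  t=1,i=9
  ##.## -> .   bit 27 = 0  t=2,i=7
  ##.#. -> .   bit 26 = 0  t=2,i=2
  ##..# -> .   bit 25 = 0  t=0,i=22
  ##... -> .   bit 24 = 0  t=0,i=12
  #.### -> .   bit 23 = 0  t=4,i=9
  #.##. -> .   bit 22 = 0  t=2,i=5
  #.#.# -> #   bit 21 = 1  t=2,i=3
  #.#.. -> #   bit 20 = 1  t=0,i=6
  #..## -> .   bit 19 = 0  t=1,i=4
  #..#. -> .   bit 18 = 0  t=0,i=0
  #...# -> #   bit 17 = 1  t=0,i=8
  #.... -> .   bit 16 = 0  t=0,i=13
  .#### -> #   bit 15 = 1  t=1,i=6
  .###. -> #   bit 14 = 1  t=2,i=0
  .##.# -> #   bit 13 = 1  t=2,i=6
  .##.. -> .   bit 12 = 0  t=0,i=11
  .#.## -> #   bit 11 = 1  t=2,i=4
  .#.#. -> #   bit 10 = 1  t=0,i=5
  .#..# -> #   bit 9 = 1  t=0,i=2
  .#... -> #   bit 8 = 1  t=0,i=7
  ..### -> #   bit 7 = 1  t=1,i=5
  ..##. -> .   bit 6 = 0  t=0,i=10
  ..#.# -> .   bit 5 = 0  t=0,i=4
  ..#.. -> .   bit 4 = 0  t=0,i=1
  ...## -> #   bit 3 = 1  t=0,i=9
  ...#. -> #   bit 2 = 1  t=1,i=1
  ....# -> #   bit 1 = 1  t=0,i=18
  ..... -> #   bit 0 = 1  t=0,i=14
  bits 01010000001100101110111110001111 = 1345515407

1345515407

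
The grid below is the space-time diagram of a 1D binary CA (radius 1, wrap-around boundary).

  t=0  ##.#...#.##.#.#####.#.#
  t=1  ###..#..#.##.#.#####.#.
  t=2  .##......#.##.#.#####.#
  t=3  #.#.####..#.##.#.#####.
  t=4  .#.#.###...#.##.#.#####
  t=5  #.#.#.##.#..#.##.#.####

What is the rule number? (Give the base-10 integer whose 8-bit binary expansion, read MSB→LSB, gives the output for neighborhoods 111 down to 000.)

  ### -> #   bit 7 = 1  t=0,i=0
  ##. -> #   bit 6 = 1  t=0,i=1
  #.# -> #   bit 5 = 1  t=0,i=2
  #.. -> .   bit 4 = 0  t=0,i=4
  .## -> .   bit 3 = 0  t=0,i=9
  .#. -> .   bit 2 = 0  t=0,i=3
  ..# -> .   bit 1 = 0  t=0,i=6
  ... -> #   bit 0 = 1  t=0,i=5
  bits 11100001 = 225

225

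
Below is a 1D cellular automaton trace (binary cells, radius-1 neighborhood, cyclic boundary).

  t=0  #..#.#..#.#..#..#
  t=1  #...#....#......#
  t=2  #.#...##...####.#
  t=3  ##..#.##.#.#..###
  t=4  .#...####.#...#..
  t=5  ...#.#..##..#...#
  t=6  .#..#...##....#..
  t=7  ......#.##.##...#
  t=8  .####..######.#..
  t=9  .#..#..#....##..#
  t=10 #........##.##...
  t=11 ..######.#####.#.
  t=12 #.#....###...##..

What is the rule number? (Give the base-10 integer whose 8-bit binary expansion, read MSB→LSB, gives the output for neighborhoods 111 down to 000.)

  ###|.  b7=0 t=2,i=12
  ##.|#  b6=1 t=0,i=0
  #.#|#  b5=1 t=0,i=4
  #..|.  b4=0 t=0,i=1
  .##|#  b3=1 t=0,i=16
  .#.|.  b2=0 t=0,i=3
  ..#|.  b1=0 t=0,i=2
  ...|#  b0=1 t=1,i=2
  bits 01101001 = 105

105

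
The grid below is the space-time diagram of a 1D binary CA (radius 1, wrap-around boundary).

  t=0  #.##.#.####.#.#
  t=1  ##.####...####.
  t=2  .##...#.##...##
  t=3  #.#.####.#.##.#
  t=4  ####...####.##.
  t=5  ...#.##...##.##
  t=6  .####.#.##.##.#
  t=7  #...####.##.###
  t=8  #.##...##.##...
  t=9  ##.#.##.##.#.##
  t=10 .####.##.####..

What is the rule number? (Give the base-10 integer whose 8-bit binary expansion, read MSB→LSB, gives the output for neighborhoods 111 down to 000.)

  nb ###: next=.  (t=0,i=8, bit7=0)
  nb ##.: next=#  (t=0,i=0, bit6=1)
  nb #.#: next=#  (t=0,i=1, bit5=1)
  nb #..: next=.  (t=1,i=7, bit4=0)
  nb .##: next=.  (t=0,i=2, bit3=0)
  nb .#.: next=#  (t=0,i=5, bit2=1)
  nb ..#: next=#  (t=1,i=9, bit1=1)
  nb ...: next=#  (t=1,i=8, bit0=1)
  bits 01100111 = 103

103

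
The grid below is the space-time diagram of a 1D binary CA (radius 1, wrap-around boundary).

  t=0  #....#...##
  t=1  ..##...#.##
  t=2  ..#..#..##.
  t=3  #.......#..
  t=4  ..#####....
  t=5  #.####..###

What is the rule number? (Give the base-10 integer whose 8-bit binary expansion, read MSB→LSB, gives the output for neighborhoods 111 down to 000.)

169

  ### -> #   bit 7 = 1  t=0,i=10
  ##. -> .   bit 6 = 0  t=0,i=0
  #.# -> #   bit 5 = 1  t=1,i=8
  #.. -> .   bit 4 = 0  t=0,i=1
  .## -> #   bit 3 = 1  t=0,i=9
  .#. -> .   bit 2 = 0  t=0,i=5
  ..# -> .   bit 1 = 0  t=0,i=4
  ... -> #   bit 0 = 1  t=0,i=2
  bits 10101001 = 169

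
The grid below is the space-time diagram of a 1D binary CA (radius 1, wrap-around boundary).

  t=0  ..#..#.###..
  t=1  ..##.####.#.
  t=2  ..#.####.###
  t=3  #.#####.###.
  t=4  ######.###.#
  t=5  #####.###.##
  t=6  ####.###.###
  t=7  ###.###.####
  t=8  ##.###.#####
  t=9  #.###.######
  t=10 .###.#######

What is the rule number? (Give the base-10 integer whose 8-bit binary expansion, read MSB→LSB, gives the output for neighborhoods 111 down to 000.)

  [7] ### => #  t=0,i=8
  [6] ##. => .  t=0,i=9
  [5] #.# => #  t=0,i=6
  [4] #.. => #  t=0,i=3
  [3] .## => #  t=0,i=7
  [2] .#. => #  t=0,i=2
  [1] ..# => .  t=0,i=1
  [0] ... => .  t=0,i=0
  bits 10111100 = 188

188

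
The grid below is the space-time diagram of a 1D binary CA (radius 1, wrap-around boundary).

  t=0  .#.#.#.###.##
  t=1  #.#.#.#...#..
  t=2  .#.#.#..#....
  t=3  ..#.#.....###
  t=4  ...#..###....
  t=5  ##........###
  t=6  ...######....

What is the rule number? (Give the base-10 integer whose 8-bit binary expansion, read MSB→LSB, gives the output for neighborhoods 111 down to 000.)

33

  ### -> .   bit 7 = 0  t=0,i=8
  ##. -> .   bit 6 = 0  t=0,i=9
  #.# -> #   bit 5 = 1  t=0,i=0
  #.. -> .   bit 4 = 0  t=1,i=7
  .## -> .   bit 3 = 0  t=0,i=7
  .#. -> .   bit 2 = 0  t=0,i=1
  ..# -> .   bit 1 = 0  t=1,i=9
  ... -> #   bit 0 = 1  t=1,i=8
  bits 00100001 = 33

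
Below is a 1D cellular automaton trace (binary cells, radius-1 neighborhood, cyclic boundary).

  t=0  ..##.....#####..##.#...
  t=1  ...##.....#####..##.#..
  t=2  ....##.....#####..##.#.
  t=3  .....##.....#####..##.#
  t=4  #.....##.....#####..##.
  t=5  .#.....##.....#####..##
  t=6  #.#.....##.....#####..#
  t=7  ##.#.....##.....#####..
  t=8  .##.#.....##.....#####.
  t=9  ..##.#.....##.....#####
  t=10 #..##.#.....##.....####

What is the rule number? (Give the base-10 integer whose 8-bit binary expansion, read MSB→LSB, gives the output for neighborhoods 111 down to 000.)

240

  ### -> #   bit 7 = 1  t=0,i=10
  ##. -> #   bit 6 = 1  t=0,i=3
  #.# -> #   bit 5 = 1  t=0,i=18
  #.. -> #   bit 4 = 1  t=0,i=4
  .## -> .   bit 3 = 0  t=0,i=2
  .#. -> .   bit 2 = 0  t=0,i=19
  ..# -> .   bit 1 = 0  t=0,i=1
  ... -> .   bit 0 = 0  t=0,i=0
  bits 11110000 = 240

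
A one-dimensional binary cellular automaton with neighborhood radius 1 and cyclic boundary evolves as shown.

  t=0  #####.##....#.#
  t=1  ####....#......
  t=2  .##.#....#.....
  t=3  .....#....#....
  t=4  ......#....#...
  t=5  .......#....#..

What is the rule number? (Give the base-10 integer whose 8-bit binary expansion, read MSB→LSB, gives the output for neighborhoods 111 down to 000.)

  nb ###: next=#  (t=0,i=0, bit7=1)
  nb ##.: next=.  (t=0,i=4, bit6=0)
  nb #.#: next=.  (t=0,i=5, bit5=0)
  nb #..: next=#  (t=0,i=8, bit4=1)
  nb .##: next=.  (t=0,i=6, bit3=0)
  nb .#.: next=.  (t=0,i=12, bit2=0)
  nb ..#: next=.  (t=0,i=11, bit1=0)
  nb ...: next=.  (t=0,i=9, bit0=0)
  bits 10010000 = 144

144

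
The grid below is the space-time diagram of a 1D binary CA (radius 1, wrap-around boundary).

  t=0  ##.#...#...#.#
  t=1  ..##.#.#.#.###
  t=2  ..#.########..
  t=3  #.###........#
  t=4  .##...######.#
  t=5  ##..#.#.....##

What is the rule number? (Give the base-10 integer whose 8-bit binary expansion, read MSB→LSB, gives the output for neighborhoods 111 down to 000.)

45

  ###|.  b7=0 t=0,i=0
  ##.|.  b6=0 t=0,i=1
  #.#|#  b5=1 t=0,i=2
  #..|.  b4=0 t=0,i=4
  .##|#  b3=1 t=0,i=13
  .#.|#  b2=1 t=0,i=3
  ..#|.  b1=0 t=0,i=6
  ...|#  b0=1 t=0,i=5
  bits 00101101 = 45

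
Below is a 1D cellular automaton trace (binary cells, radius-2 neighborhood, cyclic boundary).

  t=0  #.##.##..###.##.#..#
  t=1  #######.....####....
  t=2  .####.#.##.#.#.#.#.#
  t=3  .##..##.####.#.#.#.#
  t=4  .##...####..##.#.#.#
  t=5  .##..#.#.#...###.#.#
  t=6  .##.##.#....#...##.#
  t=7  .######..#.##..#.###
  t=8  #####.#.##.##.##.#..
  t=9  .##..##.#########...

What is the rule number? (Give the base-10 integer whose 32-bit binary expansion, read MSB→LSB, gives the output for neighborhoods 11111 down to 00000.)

2632298557

  ##### -> #   bit 31 = 1  t=1,i=2
  ####. -> .   bit 30 = 0  t=1,i=5
  ###.# -> .   bit 29 = 0  t=0,i=11
  ###.. -> #   bit 28 = 1  t=1,i=6
  ##.## -> #   bit 27 = 1  t=0,i=1
  ##.#. -> #   bit 26 = 1  t=0,i=15
  ##..# -> .   bit 25 = 0  t=0,i=7
  ##... -> .   bit 24 = 0  t=1,i=7
  #.### -> #   bit 23 = 1  t=2,i=1
  #.##. -> #   bit 22 = 1  t=0,i=2
  #.#.# -> #   bit 21 = 1  t=2,i=6
  #.#.. -> .   bit 20 = 0  t=0,i=16
  #..## -> .   bit 19 = 0  t=0,i=8
  #..#. -> #   bit 18 = 1  t=5,i=4
  #...# -> .   bit 17 = 0  t=4,i=4
  #.... -> #   bit 16 = 1  t=1,i=8
  .#### -> #   bit 15 = 1  t=1,i=1
  .###. -> .   bit 14 = 0  t=0,i=10
  .##.# -> #   bit 13 = 1  t=0,i=0
  .##.. -> #   bit 12 = 1  t=0,i=6
  .#.## -> .   bit 11 = 0  t=2,i=0
  .#.#. -> .   bit 10 = 0  t=2,i=12
  .#..# -> .   bit 9 = 0  t=0,i=17
  .#... -> .   bit 8 = 0  t=5,i=10
  ..### -> .   bit 7 = 0  t=0,i=9
  ..##. -> .   bit 6 = 0  t=0,i=19
  ..#.# -> #   bit 5 = 1  t=5,i=5
  ..#.. -> #   bit 4 = 1  t=6,i=12
  ...## -> #   bit 3 = 1  t=1,i=11
  ...#. -> #   bit 2 = 1  t=6,i=11
  ....# -> .   bit 1 = 0  t=1,i=10
  ..... -> #   bit 0 = 1  t=1,i=9
  bits 10011100111001011011000000111101 = 2632298557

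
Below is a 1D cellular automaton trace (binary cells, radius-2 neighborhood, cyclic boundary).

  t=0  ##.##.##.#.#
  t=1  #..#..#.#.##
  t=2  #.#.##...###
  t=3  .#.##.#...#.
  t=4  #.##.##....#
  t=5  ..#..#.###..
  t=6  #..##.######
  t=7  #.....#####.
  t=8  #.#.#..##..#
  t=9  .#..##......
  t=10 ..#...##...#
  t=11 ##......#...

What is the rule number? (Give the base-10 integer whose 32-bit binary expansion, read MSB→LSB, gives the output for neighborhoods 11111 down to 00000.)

  ##### -> #   bit 31 = 1  t=6,i=8
  ####. -> .   bit 30 = 0  t=2,i=11
  ###.# -> .   bit 29 = 0  t=0,i=1
  ###.. -> #   bit 28 = 1  t=1,i=0
  ##.## -> .   bit 27 = 0  t=0,i=2
  ##.#. -> #   bit 26 = 1  t=0,i=8
  ##..# -> .   bit 25 = 0  t=1,i=1
  ##... -> #   bit 24 = 1  t=2,i=6
  #.### -> #   bit 23 = 1  t=0,i=11
  #.##. -> #   bit 22 = 1  t=0,i=3
  #.#.# -> .   bit 21 = 0  t=0,i=9
  #.#.. -> #   bit 20 = 1  t=3,i=6
  #..## -> .   bit 19 = 0  t=6,i=2
  #..#. -> #   bit 18 = 1  t=1,i=2
  #...# -> .   bit 17 = 0  t=2,i=7
  #.... -> #   bit 16 = 1  t=4,i=8
  .#### -> #   bit 15 = 1  t=2,i=10
  .###. -> #   bit 14 = 1  t=0,i=0
  .##.# -> .   bit 13 = 0  t=0,i=4
  .##.. -> .   bit 12 = 0  t=2,i=5
  .#.## -> #   bit 11 = 1  t=0,i=10
  .#.#. -> .   bit 10 = 0  t=1,i=7
  .#..# -> #   bit 9 = 1  t=1,i=4
  .#... -> .   bit 8 = 0  t=3,i=7
  ..### -> .   bit 7 = 0  t=2,i=9
  ..##. -> .   bit 6 = 0  t=4,i=11
  ..#.# -> .   bit 5 = 0  t=1,i=6
  ..#.. -> .   bit 4 = 0  t=1,i=3
  ...## -> .   bit 3 = 0  t=2,i=8
  ...#. -> .   bit 2 = 0  t=3,i=9
  ....# -> #   bit 1 = 1  t=4,i=9
  ..... -> .   bit 0 = 0  t=7,i=3
  bits 10010101110101011100101000000010 = 2513816066

2513816066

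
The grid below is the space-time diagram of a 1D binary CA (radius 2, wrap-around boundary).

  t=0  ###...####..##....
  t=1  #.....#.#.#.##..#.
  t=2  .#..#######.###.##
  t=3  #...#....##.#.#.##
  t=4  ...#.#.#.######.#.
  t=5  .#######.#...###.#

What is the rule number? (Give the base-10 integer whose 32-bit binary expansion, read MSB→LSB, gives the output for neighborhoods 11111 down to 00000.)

  [31] ##### => .  t=2,i=6
  [30] ####. => #  t=0,i=8
  [29] ###.# => #  t=2,i=10
  [28] ###.. => .  t=0,i=2
  [27] ##.## => .  t=2,i=11
  [26] ##.#. => #  t=2,i=0
  [25] ##..# => #  t=0,i=10
  [24] ##... => .  t=0,i=3
  [23] #.### => #  t=2,i=12
  [22] #.##. => #  t=1,i=12
  [21] #.#.# => #  t=1,i=8
  [20] #.#.. => .  t=1,i=0
  [19] #..## => .  t=0,i=11
  [18] #..#. => .  t=1,i=15
  [17] #...# => .  t=0,i=4
  [16] #.... => .  t=0,i=15
  [15] .#### => .  t=0,i=7
  [14] .###. => .  t=0,i=1
  [13] .##.# => #  t=2,i=17
  [12] .##.. => #  t=0,i=13
  [11] .#.## => .  t=1,i=11
  [10] .#.#. => #  t=1,i=7
  [9] .#..# => .  t=2,i=2
  [8] .#... => #  t=1,i=1
  [7] ..### => #  t=0,i=0
  [6] ..##. => #  t=0,i=12
  [5] ..#.# => #  t=1,i=6
  [4] ..#.. => .  t=3,i=4
  [3] ...## => .  t=0,i=5
  [2] ...#. => #  t=1,i=5
  [1] ....# => #  t=0,i=16
  [0] ..... => .  t=1,i=3
  bits 01100110111000000011010111100110 = 1725969894

1725969894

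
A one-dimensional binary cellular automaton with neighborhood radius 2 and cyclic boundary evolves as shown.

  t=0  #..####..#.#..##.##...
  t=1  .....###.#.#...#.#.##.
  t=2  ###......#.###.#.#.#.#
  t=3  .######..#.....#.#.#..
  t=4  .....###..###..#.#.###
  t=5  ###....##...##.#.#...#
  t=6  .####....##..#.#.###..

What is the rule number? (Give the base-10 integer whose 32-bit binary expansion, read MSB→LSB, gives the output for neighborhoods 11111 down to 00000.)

1400054049

  #####|.  b31=0 t=3,i=3
  ####.|#  b30=1 t=0,i=5
  ###.#|.  b29=0 t=1,i=7
  ###..|#  b28=1 t=0,i=6
  ##.##|.  b27=0 t=0,i=16
  ##.#.|.  b26=0 t=1,i=8
  ##..#|#  b25=1 t=0,i=7
  ##...|#  b24=1 t=0,i=19
  #.###|.  b23=0 t=2,i=11
  #.##.|#  b22=1 t=0,i=17
  #.#.#|#  b21=1 t=1,i=9
  #.#..|#  b20=1 t=0,i=11
  #..##|.  b19=0 t=0,i=2
  #..#.|.  b18=0 t=0,i=8
  #...#|#  b17=1 t=0,i=20
  #....|#  b16=1 t=1,i=0
  .####|.  b15=0 t=0,i=4
  .###.|.  b14=0 t=1,i=6
  .##.#|#  b13=1 t=0,i=15
  .##..|.  b12=0 t=0,i=18
  .#.##|.  b11=0 t=1,i=18
  .#.#.|.  b10=0 t=0,i=10
  .#..#|.  b9=0 t=0,i=1
  .#...|#  b8=1 t=1,i=12
  ..###|.  b7=0 t=0,i=3
  ..##.|.  b6=0 t=0,i=14
  ..#.#|#  b5=1 t=0,i=9
  ..#..|.  b4=0 t=0,i=0
  ...##|.  b3=0 t=1,i=4
  ...#.|.  b2=0 t=0,i=21
  ....#|.  b1=0 t=1,i=3
  .....|#  b0=1 t=1,i=1
  bits 01010011011100110010000100100001 = 1400054049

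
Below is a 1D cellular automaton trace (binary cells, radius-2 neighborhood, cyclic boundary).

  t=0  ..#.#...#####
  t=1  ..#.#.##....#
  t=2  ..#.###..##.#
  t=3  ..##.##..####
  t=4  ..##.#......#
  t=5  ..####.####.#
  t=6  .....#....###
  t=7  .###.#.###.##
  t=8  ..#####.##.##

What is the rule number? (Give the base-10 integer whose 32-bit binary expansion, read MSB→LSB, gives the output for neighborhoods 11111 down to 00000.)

879978619

  nb #####: next=.  (t=0,i=10, bit31=0)
  nb ####.: next=.  (t=0,i=11, bit30=0)
  nb ###.#: next=#  (t=5,i=5, bit29=1)
  nb ###..: next=#  (t=0,i=12, bit28=1)
  nb ##.##: next=.  (t=3,i=4, bit27=0)
  nb ##.#.: next=#  (t=2,i=11, bit26=1)
  nb ##..#: next=.  (t=0,i=0, bit25=0)
  nb ##...: next=.  (t=1,i=8, bit24=0)
  nb #.###: next=.  (t=2,i=4, bit23=0)
  nb #.##.: next=#  (t=1,i=6, bit22=1)
  nb #.#.#: next=#  (t=1,i=4, bit21=1)
  nb #.#..: next=#  (t=0,i=4, bit20=1)
  nb #..##: next=.  (t=2,i=8, bit19=0)
  nb #..#.: next=.  (t=0,i=1, bit18=0)
  nb #...#: next=#  (t=0,i=6, bit17=1)
  nb #....: next=#  (t=1,i=9, bit16=1)
  nb .####: next=.  (t=0,i=9, bit15=0)
  nb .###.: next=#  (t=2,i=5, bit14=1)
  nb .##.#: next=#  (t=2,i=10, bit13=1)
  nb .##..: next=.  (t=1,i=7, bit12=0)
  nb .#.##: next=#  (t=1,i=5, bit11=1)
  nb .#.#.: next=.  (t=0,i=3, bit10=0)
  nb .#..#: next=.  (t=1,i=0, bit9=0)
  nb .#...: next=.  (t=0,i=5, bit8=0)
  nb ..###: next=.  (t=0,i=8, bit7=0)
  nb ..##.: next=#  (t=2,i=9, bit6=1)
  nb ..#.#: next=#  (t=0,i=2, bit5=1)
  nb ..#..: next=#  (t=1,i=12, bit4=1)
  nb ...##: next=#  (t=0,i=7, bit3=1)
  nb ...#.: next=.  (t=1,i=11, bit2=0)
  nb ....#: next=#  (t=1,i=10, bit1=1)
  nb .....: next=#  (t=4,i=8, bit0=1)
  bits 00110100011100110110100001111011 = 879978619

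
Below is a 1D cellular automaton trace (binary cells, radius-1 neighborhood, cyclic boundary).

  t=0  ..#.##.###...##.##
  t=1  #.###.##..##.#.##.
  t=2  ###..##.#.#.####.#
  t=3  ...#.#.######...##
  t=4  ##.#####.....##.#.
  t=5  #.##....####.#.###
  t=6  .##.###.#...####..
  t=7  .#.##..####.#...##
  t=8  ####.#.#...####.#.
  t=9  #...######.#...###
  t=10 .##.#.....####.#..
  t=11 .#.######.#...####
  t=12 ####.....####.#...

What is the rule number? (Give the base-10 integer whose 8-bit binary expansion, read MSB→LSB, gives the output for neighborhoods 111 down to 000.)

  nb ###: next=.  (t=0,i=8, bit7=0)
  nb ##.: next=.  (t=0,i=5, bit6=0)
  nb #.#: next=#  (t=0,i=3, bit5=1)
  nb #..: next=#  (t=0,i=0, bit4=1)
  nb .##: next=#  (t=0,i=4, bit3=1)
  nb .#.: next=#  (t=0,i=2, bit2=1)
  nb ..#: next=.  (t=0,i=1, bit1=0)
  nb ...: next=#  (t=0,i=11, bit0=1)
  bits 00111101 = 61

61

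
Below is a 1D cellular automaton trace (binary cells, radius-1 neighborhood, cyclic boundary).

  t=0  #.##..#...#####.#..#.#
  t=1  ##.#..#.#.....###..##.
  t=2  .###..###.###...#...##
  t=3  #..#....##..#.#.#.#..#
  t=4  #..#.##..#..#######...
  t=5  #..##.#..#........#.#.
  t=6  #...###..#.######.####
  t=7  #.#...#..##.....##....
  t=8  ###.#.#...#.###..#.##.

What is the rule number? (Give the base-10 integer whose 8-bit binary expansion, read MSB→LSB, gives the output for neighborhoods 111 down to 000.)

101

  nb ###: next=.  (t=0,i=11, bit7=0)
  nb ##.: next=#  (t=0,i=0, bit6=1)
  nb #.#: next=#  (t=0,i=1, bit5=1)
  nb #..: next=.  (t=0,i=4, bit4=0)
  nb .##: next=.  (t=0,i=2, bit3=0)
  nb .#.: next=#  (t=0,i=6, bit2=1)
  nb ..#: next=.  (t=0,i=5, bit1=0)
  nb ...: next=#  (t=0,i=8, bit0=1)
  bits 01100101 = 101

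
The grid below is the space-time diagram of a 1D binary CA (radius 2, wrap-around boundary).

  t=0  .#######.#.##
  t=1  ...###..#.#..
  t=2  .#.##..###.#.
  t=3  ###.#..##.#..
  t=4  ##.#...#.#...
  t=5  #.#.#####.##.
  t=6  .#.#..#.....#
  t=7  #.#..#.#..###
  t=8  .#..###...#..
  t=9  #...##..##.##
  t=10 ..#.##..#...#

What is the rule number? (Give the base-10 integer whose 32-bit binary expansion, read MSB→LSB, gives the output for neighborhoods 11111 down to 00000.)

2215009766

  ##### -> #   bit 31 = 1  t=0,i=3
  ####. -> .   bit 30 = 0  t=0,i=6
  ###.# -> .   bit 29 = 0  t=0,i=7
  ###.. -> .   bit 28 = 0  t=1,i=5
  ##.## -> .   bit 27 = 0  t=0,i=0
  ##.#. -> #   bit 26 = 1  t=0,i=8
  ##..# -> .   bit 25 = 0  t=1,i=6
  ##... -> .   bit 24 = 0  t=8,i=7
  #.### -> .   bit 23 = 0  t=0,i=1
  #.##. -> .   bit 22 = 0  t=0,i=11
  #.#.# -> .   bit 21 = 0  t=0,i=9
  #.#.. -> .   bit 20 = 0  t=1,i=10
  #..## -> .   bit 19 = 0  t=2,i=6
  #..#. -> #   bit 18 = 1  t=1,i=7
  #...# -> #   bit 17 = 1  t=4,i=5
  #.... -> .   bit 16 = 0  t=1,i=12
  .#### -> .   bit 15 = 0  t=0,i=2
  .###. -> #   bit 14 = 1  t=1,i=4
  .##.# -> .   bit 13 = 0  t=0,i=12
  .##.. -> #   bit 12 = 1  t=2,i=4
  .#.## -> #   bit 11 = 1  t=0,i=10
  .#.#. -> #   bit 10 = 1  t=1,i=9
  .#..# -> .   bit 9 = 0  t=2,i=12
  .#... -> #   bit 8 = 1  t=1,i=11
  ..### -> #   bit 7 = 1  t=1,i=3
  ..##. -> #   bit 6 = 1  t=3,i=7
  ..#.# -> #   bit 5 = 1  t=1,i=8
  ..#.. -> .   bit 4 = 0  t=6,i=6
  ...## -> .   bit 3 = 0  t=1,i=2
  ...#. -> #   bit 2 = 1  t=4,i=6
  ....# -> #   bit 1 = 1  t=1,i=1
  ..... -> .   bit 0 = 0  t=1,i=0
  bits 10000100000001100101110111100110 = 2215009766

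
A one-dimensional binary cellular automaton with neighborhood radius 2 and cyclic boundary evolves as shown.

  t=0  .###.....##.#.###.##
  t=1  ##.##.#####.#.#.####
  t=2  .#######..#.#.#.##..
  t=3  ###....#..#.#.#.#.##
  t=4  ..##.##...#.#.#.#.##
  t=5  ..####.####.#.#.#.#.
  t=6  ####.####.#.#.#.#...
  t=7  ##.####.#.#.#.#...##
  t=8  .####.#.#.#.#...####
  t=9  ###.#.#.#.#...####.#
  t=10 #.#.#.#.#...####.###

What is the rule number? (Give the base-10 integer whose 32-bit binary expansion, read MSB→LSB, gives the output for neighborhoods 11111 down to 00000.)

971153647

  [31] ##### => .  t=1,i=8
  [30] ####. => .  t=1,i=0
  [29] ###.# => #  t=0,i=16
  [28] ###.. => #  t=0,i=3
  [27] ##.## => #  t=0,i=0
  [26] ##.#. => .  t=0,i=11
  [25] ##..# => .  t=2,i=8
  [24] ##... => #  t=0,i=4
  [23] #.### => #  t=0,i=1
  [22] #.##. => #  t=0,i=18
  [21] #.#.# => #  t=0,i=12
  [20] #.#.. => .  t=5,i=18
  [19] #..## => .  t=4,i=1
  [18] #..#. => .  t=2,i=9
  [17] #...# => #  t=2,i=19
  [16] #.... => .  t=0,i=5
  [15] .#### => #  t=1,i=7
  [14] .###. => .  t=0,i=2
  [13] .##.# => #  t=0,i=10
  [12] .##.. => .  t=2,i=17
  [11] .#.## => .  t=0,i=13
  [10] .#.#. => .  t=1,i=13
  [9] .#..# => .  t=3,i=8
  [8] .#... => .  t=5,i=19
  [7] ..### => #  t=2,i=1
  [6] ..##. => #  t=0,i=9
  [5] ..#.# => #  t=2,i=10
  [4] ..#.. => .  t=3,i=7
  [3] ...## => #  t=0,i=8
  [2] ...#. => #  t=3,i=6
  [1] ....# => #  t=0,i=7
  [0] ..... => #  t=0,i=6
  bits 00111001111000101010000011101111 = 971153647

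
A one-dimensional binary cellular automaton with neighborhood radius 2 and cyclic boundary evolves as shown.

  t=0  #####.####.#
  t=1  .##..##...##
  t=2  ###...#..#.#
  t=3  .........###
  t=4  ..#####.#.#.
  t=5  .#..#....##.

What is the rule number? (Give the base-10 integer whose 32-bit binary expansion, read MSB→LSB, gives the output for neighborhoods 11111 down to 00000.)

  ##### -> #   bit 31 = 1  t=0,i=1
  ####. -> .   bit 30 = 0  t=0,i=3
  ###.# -> .   bit 29 = 0  t=0,i=4
  ###.. -> .   bit 28 = 0  t=2,i=2
  ##.## -> #   bit 27 = 1  t=0,i=5
  ##.#. -> .   bit 26 = 0  t=4,i=7
  ##..# -> .   bit 25 = 0  t=1,i=3
  ##... -> .   bit 24 = 0  t=1,i=7
  #.### -> #   bit 23 = 1  t=0,i=6
  #.##. -> #   bit 22 = 1  t=1,i=1
  #.#.# -> .   bit 21 = 0  t=4,i=8
  #.#.. -> #   bit 20 = 1  t=4,i=10
  #..## -> .   bit 19 = 0  t=1,i=4
  #..#. -> .   bit 18 = 0  t=2,i=8
  #...# -> .   bit 17 = 0  t=1,i=8
  #.... -> .   bit 16 = 0  t=3,i=1
  .#### -> .   bit 15 = 0  t=0,i=0
  .###. -> #   bit 14 = 1  t=3,i=10
  .##.# -> #   bit 13 = 1  t=1,i=11
  .##.. -> #   bit 12 = 1  t=1,i=2
  .#.## -> #   bit 11 = 1  t=2,i=10
  .#.#. -> #   bit 10 = 1  t=4,i=9
  .#..# -> .   bit 9 = 0  t=2,i=7
  .#... -> .   bit 8 = 0  t=4,i=11
  ..### -> .   bit 7 = 0  t=3,i=9
  ..##. -> .   bit 6 = 0  t=1,i=5
  ..#.# -> #   bit 5 = 1  t=2,i=9
  ..#.. -> .   bit 4 = 0  t=2,i=6
  ...## -> #   bit 3 = 1  t=1,i=9
  ...#. -> .   bit 2 = 0  t=2,i=5
  ....# -> .   bit 1 = 0  t=3,i=7
  ..... -> #   bit 0 = 1  t=3,i=2
  bits 10001000110100000111110000101001 = 2295364649

2295364649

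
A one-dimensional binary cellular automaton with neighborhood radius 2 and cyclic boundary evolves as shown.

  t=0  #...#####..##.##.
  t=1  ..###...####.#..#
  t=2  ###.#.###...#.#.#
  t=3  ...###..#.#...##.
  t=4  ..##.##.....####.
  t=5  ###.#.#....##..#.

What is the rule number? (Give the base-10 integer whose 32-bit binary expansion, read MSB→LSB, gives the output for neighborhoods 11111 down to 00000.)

  #####|.  b31=0 t=0,i=6
  ####.|.  b30=0 t=0,i=7
  ###.#|.  b29=0 t=1,i=11
  ###..|#  b28=1 t=0,i=8
  ##.##|#  b27=1 t=0,i=13
  ##.#.|#  b26=1 t=0,i=16
  ##..#|#  b25=1 t=0,i=9
  ##...|.  b24=0 t=1,i=5
  #.###|.  b23=0 t=2,i=6
  #.##.|.  b22=0 t=0,i=14
  #.#.#|#  b21=1 t=2,i=4
  #.#..|.  b20=0 t=0,i=0
  #..##|#  b19=1 t=0,i=10
  #..#.|.  b18=0 t=1,i=15
  #...#|#  b17=1 t=0,i=2
  #....|.  b16=0 t=3,i=0
  .####|.  b15=0 t=0,i=5
  .###.|.  b14=0 t=1,i=3
  .##.#|.  b13=0 t=0,i=12
  .##..|#  b12=1 t=3,i=15
  .#.##|#  b11=1 t=2,i=5
  .#.#.|.  b10=0 t=2,i=13
  .#..#|#  b9=1 t=1,i=0
  .#...|.  b8=0 t=0,i=1
  ..###|#  b7=1 t=0,i=4
  ..##.|#  b6=1 t=0,i=11
  ..#.#|.  b5=0 t=2,i=12
  ..#..|#  b4=1 t=1,i=16
  ...##|#  b3=1 t=0,i=3
  ...#.|.  b2=0 t=2,i=11
  ....#|.  b1=0 t=3,i=1
  .....|.  b0=0 t=4,i=9
  bits 00011110001010100001101011011000 = 506075864

506075864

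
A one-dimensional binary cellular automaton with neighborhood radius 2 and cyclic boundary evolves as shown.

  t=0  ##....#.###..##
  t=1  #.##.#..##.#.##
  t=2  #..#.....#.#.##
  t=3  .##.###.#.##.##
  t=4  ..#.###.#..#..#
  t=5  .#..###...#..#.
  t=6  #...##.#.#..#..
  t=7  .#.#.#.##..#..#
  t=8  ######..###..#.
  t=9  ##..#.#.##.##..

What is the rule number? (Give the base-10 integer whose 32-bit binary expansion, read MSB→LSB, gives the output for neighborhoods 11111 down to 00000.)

  ##### -> .   bit 31 = 0  t=8,i=2
  ####. -> #   bit 30 = 1  t=0,i=0
  ###.# -> #   bit 29 = 1  t=1,i=0
  ###.. -> .   bit 28 = 0  t=0,i=1
  ##.## -> .   bit 27 = 0  t=1,i=1
  ##.#. -> .   bit 26 = 0  t=1,i=4
  ##..# -> #   bit 25 = 1  t=0,i=11
  ##... -> #   bit 24 = 1  t=0,i=2
  #.### -> #   bit 23 = 1  t=0,i=8
  #.##. -> .   bit 22 = 0  t=1,i=2
  #.#.# -> #   bit 21 = 1  t=1,i=11
  #.#.. -> .   bit 20 = 0  t=1,i=5
  #..## -> .   bit 19 = 0  t=0,i=12
  #..#. -> #   bit 18 = 1  t=2,i=2
  #...# -> .   bit 17 = 0  t=5,i=8
  #.... -> #   bit 16 = 1  t=0,i=3
  .#### -> #   bit 15 = 1  t=0,i=14
  .###. -> #   bit 14 = 1  t=0,i=9
  .##.# -> #   bit 13 = 1  t=1,i=3
  .##.. -> #   bit 12 = 1  t=7,i=8
  .#.## -> .   bit 11 = 0  t=0,i=7
  .#.#. -> #   bit 10 = 1  t=2,i=10
  .#..# -> .   bit 9 = 0  t=1,i=6
  .#... -> #   bit 8 = 1  t=2,i=4
  ..### -> #   bit 7 = 1  t=0,i=13
  ..##. -> .   bit 6 = 0  t=1,i=8
  ..#.# -> .   bit 5 = 0  t=0,i=6
  ..#.. -> .   bit 4 = 0  t=2,i=3
  ...## -> #   bit 3 = 1  t=6,i=3
  ...#. -> #   bit 2 = 1  t=0,i=5
  ....# -> .   bit 1 = 0  t=0,i=4
  ..... -> #   bit 0 = 1  t=2,i=6
  bits 01100011101001011111010110001101 = 1671820685

1671820685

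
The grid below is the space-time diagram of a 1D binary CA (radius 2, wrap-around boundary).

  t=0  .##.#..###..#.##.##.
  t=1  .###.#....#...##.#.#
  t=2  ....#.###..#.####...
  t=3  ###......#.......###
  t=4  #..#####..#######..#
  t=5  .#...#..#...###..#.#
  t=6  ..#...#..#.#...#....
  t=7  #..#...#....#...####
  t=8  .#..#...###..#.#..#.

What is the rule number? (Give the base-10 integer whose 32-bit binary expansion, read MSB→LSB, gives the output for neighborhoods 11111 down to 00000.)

  #####|#  b31=1 t=3,i=0
  ####.|.  b30=0 t=2,i=15
  ###.#|.  b29=0 t=1,i=3
  ###..|.  b28=0 t=0,i=9
  ##.##|.  b27=0 t=0,i=16
  ##.#.|#  b26=1 t=0,i=3
  ##..#|#  b25=1 t=0,i=10
  ##...|#  b24=1 t=2,i=17
  #.###|.  b23=0 t=1,i=1
  #.##.|#  b22=1 t=0,i=14
  #.#.#|.  b21=0 t=1,i=17
  #.#..|.  b20=0 t=0,i=4
  #..##|.  b19=0 t=0,i=0
  #..#.|.  b18=0 t=0,i=11
  #...#|.  b17=0 t=1,i=12
  #....|#  b16=1 t=1,i=7
  .####|.  b15=0 t=2,i=14
  .###.|.  b14=0 t=0,i=8
  .##.#|#  b13=1 t=0,i=2
  .##..|.  b12=0 t=0,i=18
  .#.##|.  b11=0 t=0,i=13
  .#.#.|.  b10=0 t=1,i=18
  .#..#|#  b9=1 t=0,i=5
  .#...|#  b8=1 t=1,i=6
  ..###|.  b7=0 t=0,i=7
  ..##.|#  b6=1 t=0,i=1
  ..#.#|.  b5=0 t=0,i=12
  ..#..|.  b4=0 t=1,i=10
  ...##|#  b3=1 t=1,i=13
  ...#.|.  b2=0 t=1,i=9
  ....#|#  b1=1 t=1,i=8
  .....|#  b0=1 t=2,i=0
  bits 10000111010000010010001101001011 = 2269193035

2269193035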